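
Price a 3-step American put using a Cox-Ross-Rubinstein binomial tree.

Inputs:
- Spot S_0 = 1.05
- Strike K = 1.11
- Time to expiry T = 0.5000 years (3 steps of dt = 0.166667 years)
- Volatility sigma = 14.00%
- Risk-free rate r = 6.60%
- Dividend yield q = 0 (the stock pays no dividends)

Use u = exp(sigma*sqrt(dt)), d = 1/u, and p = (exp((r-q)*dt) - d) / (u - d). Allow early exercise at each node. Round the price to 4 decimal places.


Answer: Price = V(0,0) = 0.0631

Derivation:
dt = T/N = 0.166667
u = exp(sigma*sqrt(dt)) = 1.058820; d = 1/u = 0.944448
p = (exp((r-q)*dt) - d) / (u - d) = 0.582424
Discount per step: exp(-r*dt) = 0.989060
Stock lattice S(k, i) with i counting down-moves:
  k=0: S(0,0) = 1.0500
  k=1: S(1,0) = 1.1118; S(1,1) = 0.9917
  k=2: S(2,0) = 1.1772; S(2,1) = 1.0500; S(2,2) = 0.9366
  k=3: S(3,0) = 1.2464; S(3,1) = 1.1118; S(3,2) = 0.9917; S(3,3) = 0.8846
Terminal payoffs V(N, i) = max(K - S_T, 0):
  V(3,0) = 0.000000; V(3,1) = 0.000000; V(3,2) = 0.118330; V(3,3) = 0.225448
Backward induction: V(k, i) = exp(-r*dt) * [p * V(k+1, i) + (1-p) * V(k+1, i+1)]; then take max(V_cont, immediate exercise) for American.
  V(2,0) = exp(-r*dt) * [p*0.000000 + (1-p)*0.000000] = 0.000000; exercise = 0.000000; V(2,0) = max -> 0.000000
  V(2,1) = exp(-r*dt) * [p*0.000000 + (1-p)*0.118330] = 0.048871; exercise = 0.060000; V(2,1) = max -> 0.060000
  V(2,2) = exp(-r*dt) * [p*0.118330 + (1-p)*0.225448] = 0.161276; exercise = 0.173419; V(2,2) = max -> 0.173419
  V(1,0) = exp(-r*dt) * [p*0.000000 + (1-p)*0.060000] = 0.024780; exercise = 0.000000; V(1,0) = max -> 0.024780
  V(1,1) = exp(-r*dt) * [p*0.060000 + (1-p)*0.173419] = 0.106187; exercise = 0.118330; V(1,1) = max -> 0.118330
  V(0,0) = exp(-r*dt) * [p*0.024780 + (1-p)*0.118330] = 0.063146; exercise = 0.060000; V(0,0) = max -> 0.063146


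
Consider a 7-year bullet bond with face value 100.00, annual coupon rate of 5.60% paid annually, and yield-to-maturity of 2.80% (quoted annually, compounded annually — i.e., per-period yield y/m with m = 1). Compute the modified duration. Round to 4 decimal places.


Answer: Modified duration = 5.9047

Derivation:
Coupon per period c = face * coupon_rate / m = 5.600000
Periods per year m = 1; per-period yield y/m = 0.028000
Number of cashflows N = 7
Cashflows (t years, CF_t, discount factor 1/(1+y/m)^(m*t), PV):
  t = 1.0000: CF_t = 5.600000, DF = 0.972763, PV = 5.447471
  t = 2.0000: CF_t = 5.600000, DF = 0.946267, PV = 5.299096
  t = 3.0000: CF_t = 5.600000, DF = 0.920493, PV = 5.154763
  t = 4.0000: CF_t = 5.600000, DF = 0.895422, PV = 5.014361
  t = 5.0000: CF_t = 5.600000, DF = 0.871033, PV = 4.877783
  t = 6.0000: CF_t = 5.600000, DF = 0.847308, PV = 4.744925
  t = 7.0000: CF_t = 105.600000, DF = 0.824230, PV = 87.038644
Price P = sum_t PV_t = 117.577042
First compute Macaulay numerator sum_t t * PV_t:
  t * PV_t at t = 1.0000: 5.447471
  t * PV_t at t = 2.0000: 10.598192
  t * PV_t at t = 3.0000: 15.464288
  t * PV_t at t = 4.0000: 20.057443
  t * PV_t at t = 5.0000: 24.388914
  t * PV_t at t = 6.0000: 28.469549
  t * PV_t at t = 7.0000: 609.270507
Macaulay duration D = 713.696364 / 117.577042 = 6.070032
Modified duration = D / (1 + y/m) = 6.070032 / (1 + 0.028000) = 5.904700


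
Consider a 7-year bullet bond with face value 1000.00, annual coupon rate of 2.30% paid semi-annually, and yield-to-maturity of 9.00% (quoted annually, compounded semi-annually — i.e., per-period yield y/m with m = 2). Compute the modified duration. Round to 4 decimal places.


Coupon per period c = face * coupon_rate / m = 11.500000
Periods per year m = 2; per-period yield y/m = 0.045000
Number of cashflows N = 14
Cashflows (t years, CF_t, discount factor 1/(1+y/m)^(m*t), PV):
  t = 0.5000: CF_t = 11.500000, DF = 0.956938, PV = 11.004785
  t = 1.0000: CF_t = 11.500000, DF = 0.915730, PV = 10.530894
  t = 1.5000: CF_t = 11.500000, DF = 0.876297, PV = 10.077411
  t = 2.0000: CF_t = 11.500000, DF = 0.838561, PV = 9.643455
  t = 2.5000: CF_t = 11.500000, DF = 0.802451, PV = 9.228187
  t = 3.0000: CF_t = 11.500000, DF = 0.767896, PV = 8.830801
  t = 3.5000: CF_t = 11.500000, DF = 0.734828, PV = 8.450527
  t = 4.0000: CF_t = 11.500000, DF = 0.703185, PV = 8.086629
  t = 4.5000: CF_t = 11.500000, DF = 0.672904, PV = 7.738401
  t = 5.0000: CF_t = 11.500000, DF = 0.643928, PV = 7.405168
  t = 5.5000: CF_t = 11.500000, DF = 0.616199, PV = 7.086285
  t = 6.0000: CF_t = 11.500000, DF = 0.589664, PV = 6.781134
  t = 6.5000: CF_t = 11.500000, DF = 0.564272, PV = 6.489124
  t = 7.0000: CF_t = 1011.500000, DF = 0.539973, PV = 546.182550
Price P = sum_t PV_t = 657.535353
First compute Macaulay numerator sum_t t * PV_t:
  t * PV_t at t = 0.5000: 5.502392
  t * PV_t at t = 1.0000: 10.530894
  t * PV_t at t = 1.5000: 15.116116
  t * PV_t at t = 2.0000: 19.286911
  t * PV_t at t = 2.5000: 23.070468
  t * PV_t at t = 3.0000: 26.492403
  t * PV_t at t = 3.5000: 29.576845
  t * PV_t at t = 4.0000: 32.346516
  t * PV_t at t = 4.5000: 34.822804
  t * PV_t at t = 5.0000: 37.025842
  t * PV_t at t = 5.5000: 38.974570
  t * PV_t at t = 6.0000: 40.686807
  t * PV_t at t = 6.5000: 42.179305
  t * PV_t at t = 7.0000: 3823.277851
Macaulay duration D = 4178.889725 / 657.535353 = 6.355384
Modified duration = D / (1 + y/m) = 6.355384 / (1 + 0.045000) = 6.081707

Answer: Modified duration = 6.0817


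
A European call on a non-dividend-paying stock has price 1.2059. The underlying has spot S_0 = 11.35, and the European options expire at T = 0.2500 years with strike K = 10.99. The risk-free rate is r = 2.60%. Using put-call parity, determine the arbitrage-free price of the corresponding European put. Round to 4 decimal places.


Put-call parity: C - P = S_0 * exp(-qT) - K * exp(-rT).
S_0 * exp(-qT) = 11.3500 * 1.00000000 = 11.35000000
K * exp(-rT) = 10.9900 * 0.99352108 = 10.91879666
P = C - S*exp(-qT) + K*exp(-rT)
P = 1.2059 - 11.35000000 + 10.91879666 = 0.7747

Answer: Put price = 0.7747


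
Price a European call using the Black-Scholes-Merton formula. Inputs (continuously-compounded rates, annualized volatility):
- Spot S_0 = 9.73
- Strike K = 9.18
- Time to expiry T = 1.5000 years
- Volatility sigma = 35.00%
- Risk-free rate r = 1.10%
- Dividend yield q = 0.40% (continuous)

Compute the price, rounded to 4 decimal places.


Answer: Price = 1.9279

Derivation:
d1 = (ln(S/K) + (r - q + 0.5*sigma^2) * T) / (sigma * sqrt(T)) = 0.37456592
d2 = d1 - sigma * sqrt(T) = -0.05409478
exp(-rT) = 0.98363538; exp(-qT) = 0.99401796
C = S_0 * exp(-qT) * N(d1) - K * exp(-rT) * N(d2)
N(d1) = 0.64600834; N(d2) = 0.47842982
C = 9.7300 * 0.99401796 * 0.64600834 - 9.1800 * 0.98363538 * 0.47842982 = 1.9279


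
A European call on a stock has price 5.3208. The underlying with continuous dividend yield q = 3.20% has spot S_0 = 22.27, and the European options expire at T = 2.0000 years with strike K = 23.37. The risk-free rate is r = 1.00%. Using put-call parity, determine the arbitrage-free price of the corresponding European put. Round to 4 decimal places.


Put-call parity: C - P = S_0 * exp(-qT) - K * exp(-rT).
S_0 * exp(-qT) = 22.2700 * 0.93800500 = 20.88937134
K * exp(-rT) = 23.3700 * 0.98019867 = 22.90724300
P = C - S*exp(-qT) + K*exp(-rT)
P = 5.3208 - 20.88937134 + 22.90724300 = 7.3387

Answer: Put price = 7.3387


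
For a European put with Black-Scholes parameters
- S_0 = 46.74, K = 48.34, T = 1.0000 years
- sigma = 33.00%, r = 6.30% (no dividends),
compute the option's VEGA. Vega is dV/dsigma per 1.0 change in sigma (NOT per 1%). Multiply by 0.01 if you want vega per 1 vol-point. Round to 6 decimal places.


d1 = 0.2539119813; d2 = -0.0760880187
phi(d1) = 0.3862871862; exp(-qT) = 1.0000000000; exp(-rT) = 0.9389434737
Vega = S * exp(-qT) * phi(d1) * sqrt(T) = 46.7400 * 1.0000000000 * 0.3862871862 * 1.0000000000 = 18.055063

Answer: Vega = 18.055063


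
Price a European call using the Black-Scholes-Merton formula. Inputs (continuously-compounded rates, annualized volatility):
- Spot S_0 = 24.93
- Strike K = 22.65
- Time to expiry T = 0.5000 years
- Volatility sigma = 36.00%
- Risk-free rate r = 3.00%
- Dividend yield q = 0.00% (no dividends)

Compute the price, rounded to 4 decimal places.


d1 = (ln(S/K) + (r - q + 0.5*sigma^2) * T) / (sigma * sqrt(T)) = 0.56298288
d2 = d1 - sigma * sqrt(T) = 0.30842444
exp(-rT) = 0.98511194; exp(-qT) = 1.00000000
C = S_0 * exp(-qT) * N(d1) - K * exp(-rT) * N(d2)
N(d1) = 0.71327673; N(d2) = 0.62112031
C = 24.9300 * 1.00000000 * 0.71327673 - 22.6500 * 0.98511194 * 0.62112031 = 3.9231

Answer: Price = 3.9231


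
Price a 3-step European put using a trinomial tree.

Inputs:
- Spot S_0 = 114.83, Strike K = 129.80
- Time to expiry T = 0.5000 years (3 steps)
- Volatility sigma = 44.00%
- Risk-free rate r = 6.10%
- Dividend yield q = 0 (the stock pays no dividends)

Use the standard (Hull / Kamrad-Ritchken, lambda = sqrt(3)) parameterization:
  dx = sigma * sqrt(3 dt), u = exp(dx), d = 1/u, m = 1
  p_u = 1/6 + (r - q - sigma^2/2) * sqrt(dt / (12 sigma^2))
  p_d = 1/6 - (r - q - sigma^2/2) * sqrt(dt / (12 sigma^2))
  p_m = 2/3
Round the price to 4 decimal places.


Answer: Price = V(0,0) = 21.5277

Derivation:
dt = T/N = 0.166667; dx = sigma*sqrt(3*dt) = 0.311127
u = exp(dx) = 1.364963; d = 1/u = 0.732621
p_u = 0.157078, p_m = 0.666667, p_d = 0.176255
Discount per step: exp(-r*dt) = 0.989885
Stock lattice S(k, j) with j the centered position index:
  k=0: S(0,+0) = 114.8300
  k=1: S(1,-1) = 84.1269; S(1,+0) = 114.8300; S(1,+1) = 156.7386
  k=2: S(2,-2) = 61.6331; S(2,-1) = 84.1269; S(2,+0) = 114.8300; S(2,+1) = 156.7386; S(2,+2) = 213.9424
  k=3: S(3,-3) = 45.1537; S(3,-2) = 61.6331; S(3,-1) = 84.1269; S(3,+0) = 114.8300; S(3,+1) = 156.7386; S(3,+2) = 213.9424; S(3,+3) = 292.0233
Terminal payoffs V(N, j) = max(K - S_T, 0):
  V(3,-3) = 84.646318; V(3,-2) = 68.166916; V(3,-1) = 45.673149; V(3,+0) = 14.970000; V(3,+1) = 0.000000; V(3,+2) = 0.000000; V(3,+3) = 0.000000
Backward induction: V(k, j) = exp(-r*dt) * [p_u * V(k+1, j+1) + p_m * V(k+1, j) + p_d * V(k+1, j-1)]
  V(2,-2) = exp(-r*dt) * [p_u*45.673149 + p_m*68.166916 + p_d*84.646318] = 66.855068
  V(2,-1) = exp(-r*dt) * [p_u*14.970000 + p_m*45.673149 + p_d*68.166916] = 44.361702
  V(2,+0) = exp(-r*dt) * [p_u*0.000000 + p_m*14.970000 + p_d*45.673149] = 17.847764
  V(2,+1) = exp(-r*dt) * [p_u*0.000000 + p_m*0.000000 + p_d*14.970000] = 2.611855
  V(2,+2) = exp(-r*dt) * [p_u*0.000000 + p_m*0.000000 + p_d*0.000000] = 0.000000
  V(1,-1) = exp(-r*dt) * [p_u*17.847764 + p_m*44.361702 + p_d*66.855068] = 43.714827
  V(1,+0) = exp(-r*dt) * [p_u*2.611855 + p_m*17.847764 + p_d*44.361702] = 19.924171
  V(1,+1) = exp(-r*dt) * [p_u*0.000000 + p_m*2.611855 + p_d*17.847764] = 4.837570
  V(0,+0) = exp(-r*dt) * [p_u*4.837570 + p_m*19.924171 + p_d*43.714827] = 21.527652


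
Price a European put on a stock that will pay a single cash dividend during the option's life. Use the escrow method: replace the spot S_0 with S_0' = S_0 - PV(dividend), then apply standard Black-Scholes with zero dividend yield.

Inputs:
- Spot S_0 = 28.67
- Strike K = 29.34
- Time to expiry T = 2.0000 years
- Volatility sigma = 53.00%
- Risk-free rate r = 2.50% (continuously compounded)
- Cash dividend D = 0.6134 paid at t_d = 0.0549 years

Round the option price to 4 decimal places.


PV(D) = D * exp(-r * t_d) = 0.6134 * 0.99862844 = 0.61255869
S_0' = S_0 - PV(D) = 28.6700 - 0.61255869 = 28.05744131
d1 = (ln(S_0'/K) + (r + sigma^2/2)*T) / (sigma*sqrt(T)) = 0.38184048
d2 = d1 - sigma*sqrt(T) = -0.36769271
exp(-rT) = 0.95122942
N(-d1) = 0.35128985; N(-d2) = 0.64344881
P = K * exp(-rT) * N(-d2) - S_0' * N(-d1) = 29.3400 * 0.95122942 * 0.64344881 - 28.05744131 * 0.35128985 = 8.1018

Answer: Price = 8.1018


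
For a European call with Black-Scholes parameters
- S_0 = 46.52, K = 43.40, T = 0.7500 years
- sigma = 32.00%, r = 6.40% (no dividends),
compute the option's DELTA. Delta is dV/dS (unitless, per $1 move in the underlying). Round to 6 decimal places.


Answer: Delta = 0.713036

Derivation:
d1 = 0.5622774093; d2 = 0.2851492801
phi(d1) = 0.3406102301; exp(-qT) = 1.0000000000; exp(-rT) = 0.9531337871
N(d1) = 0.7130364863
Delta = exp(-qT) * N(d1) = 1.0000000000 * 0.7130364863 = 0.713036


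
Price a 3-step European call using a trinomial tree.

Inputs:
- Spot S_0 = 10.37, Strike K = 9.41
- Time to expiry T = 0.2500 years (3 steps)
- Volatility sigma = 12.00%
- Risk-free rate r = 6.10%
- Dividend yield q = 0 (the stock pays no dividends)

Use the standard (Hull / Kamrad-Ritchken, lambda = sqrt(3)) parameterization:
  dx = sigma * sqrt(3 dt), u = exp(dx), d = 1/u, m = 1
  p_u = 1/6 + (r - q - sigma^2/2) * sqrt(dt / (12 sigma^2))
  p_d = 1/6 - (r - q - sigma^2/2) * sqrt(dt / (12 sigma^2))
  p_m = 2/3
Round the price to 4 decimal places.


dt = T/N = 0.083333; dx = sigma*sqrt(3*dt) = 0.060000
u = exp(dx) = 1.061837; d = 1/u = 0.941765
p_u = 0.204028, p_m = 0.666667, p_d = 0.129306
Discount per step: exp(-r*dt) = 0.994930
Stock lattice S(k, j) with j the centered position index:
  k=0: S(0,+0) = 10.3700
  k=1: S(1,-1) = 9.7661; S(1,+0) = 10.3700; S(1,+1) = 11.0112
  k=2: S(2,-2) = 9.1974; S(2,-1) = 9.7661; S(2,+0) = 10.3700; S(2,+1) = 11.0112; S(2,+2) = 11.6921
  k=3: S(3,-3) = 8.6618; S(3,-2) = 9.1974; S(3,-1) = 9.7661; S(3,+0) = 10.3700; S(3,+1) = 11.0112; S(3,+2) = 11.6921; S(3,+3) = 12.4151
Terminal payoffs V(N, j) = max(S_T - K, 0):
  V(3,-3) = 0.000000; V(3,-2) = 0.000000; V(3,-1) = 0.356098; V(3,+0) = 0.960000; V(3,+1) = 1.601245; V(3,+2) = 2.282142; V(3,+3) = 3.005144
Backward induction: V(k, j) = exp(-r*dt) * [p_u * V(k+1, j+1) + p_m * V(k+1, j) + p_d * V(k+1, j-1)]
  V(2,-2) = exp(-r*dt) * [p_u*0.356098 + p_m*0.000000 + p_d*0.000000] = 0.072286
  V(2,-1) = exp(-r*dt) * [p_u*0.960000 + p_m*0.356098 + p_d*0.000000] = 0.431069
  V(2,+0) = exp(-r*dt) * [p_u*1.601245 + p_m*0.960000 + p_d*0.356098] = 1.007609
  V(2,+1) = exp(-r*dt) * [p_u*2.282142 + p_m*1.601245 + p_d*0.960000] = 1.648847
  V(2,+2) = exp(-r*dt) * [p_u*3.005144 + p_m*2.282142 + p_d*1.601245] = 2.329738
  V(1,-1) = exp(-r*dt) * [p_u*1.007609 + p_m*0.431069 + p_d*0.072286] = 0.499759
  V(1,+0) = exp(-r*dt) * [p_u*1.648847 + p_m*1.007609 + p_d*0.431069] = 1.058495
  V(1,+1) = exp(-r*dt) * [p_u*2.329738 + p_m*1.648847 + p_d*1.007609] = 1.696208
  V(0,+0) = exp(-r*dt) * [p_u*1.696208 + p_m*1.058495 + p_d*0.499759] = 1.110698

Answer: Price = V(0,0) = 1.1107


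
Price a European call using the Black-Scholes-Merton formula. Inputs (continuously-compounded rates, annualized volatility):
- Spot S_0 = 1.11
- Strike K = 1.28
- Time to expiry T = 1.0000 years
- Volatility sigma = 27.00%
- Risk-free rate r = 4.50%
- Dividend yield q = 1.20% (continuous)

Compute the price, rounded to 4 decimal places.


Answer: Price = 0.0712

Derivation:
d1 = (ln(S/K) + (r - q + 0.5*sigma^2) * T) / (sigma * sqrt(T)) = -0.27055579
d2 = d1 - sigma * sqrt(T) = -0.54055579
exp(-rT) = 0.95599748; exp(-qT) = 0.98807171
C = S_0 * exp(-qT) * N(d1) - K * exp(-rT) * N(d2)
N(d1) = 0.39336635; N(d2) = 0.29440690
C = 1.1100 * 0.98807171 * 0.39336635 - 1.2800 * 0.95599748 * 0.29440690 = 0.0712


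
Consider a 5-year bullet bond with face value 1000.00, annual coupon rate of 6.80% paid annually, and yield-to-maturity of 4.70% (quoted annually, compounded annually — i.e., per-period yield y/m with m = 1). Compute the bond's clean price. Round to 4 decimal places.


Answer: Price = 1091.6780

Derivation:
Coupon per period c = face * coupon_rate / m = 68.000000
Periods per year m = 1; per-period yield y/m = 0.047000
Number of cashflows N = 5
Cashflows (t years, CF_t, discount factor 1/(1+y/m)^(m*t), PV):
  t = 1.0000: CF_t = 68.000000, DF = 0.955110, PV = 64.947469
  t = 2.0000: CF_t = 68.000000, DF = 0.912235, PV = 62.031967
  t = 3.0000: CF_t = 68.000000, DF = 0.871284, PV = 59.247341
  t = 4.0000: CF_t = 68.000000, DF = 0.832172, PV = 56.587719
  t = 5.0000: CF_t = 1068.000000, DF = 0.794816, PV = 848.863470
Price P = sum_t PV_t = 1091.677965


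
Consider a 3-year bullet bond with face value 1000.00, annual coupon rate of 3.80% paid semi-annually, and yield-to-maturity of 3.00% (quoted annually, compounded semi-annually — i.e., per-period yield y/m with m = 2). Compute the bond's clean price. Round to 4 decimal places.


Coupon per period c = face * coupon_rate / m = 19.000000
Periods per year m = 2; per-period yield y/m = 0.015000
Number of cashflows N = 6
Cashflows (t years, CF_t, discount factor 1/(1+y/m)^(m*t), PV):
  t = 0.5000: CF_t = 19.000000, DF = 0.985222, PV = 18.719212
  t = 1.0000: CF_t = 19.000000, DF = 0.970662, PV = 18.442573
  t = 1.5000: CF_t = 19.000000, DF = 0.956317, PV = 18.170023
  t = 2.0000: CF_t = 19.000000, DF = 0.942184, PV = 17.901500
  t = 2.5000: CF_t = 19.000000, DF = 0.928260, PV = 17.636946
  t = 3.0000: CF_t = 1019.000000, DF = 0.914542, PV = 931.918494
Price P = sum_t PV_t = 1022.788749

Answer: Price = 1022.7887


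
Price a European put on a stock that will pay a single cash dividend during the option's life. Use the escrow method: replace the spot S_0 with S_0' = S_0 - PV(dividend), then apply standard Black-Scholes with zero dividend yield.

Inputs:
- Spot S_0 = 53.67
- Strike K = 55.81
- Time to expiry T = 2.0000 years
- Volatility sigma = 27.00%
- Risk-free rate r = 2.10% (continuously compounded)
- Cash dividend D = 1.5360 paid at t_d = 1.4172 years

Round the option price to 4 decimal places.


Answer: Price = 8.6866

Derivation:
PV(D) = D * exp(-r * t_d) = 1.5360 * 0.97067730 = 1.49096034
S_0' = S_0 - PV(D) = 53.6700 - 1.49096034 = 52.17903966
d1 = (ln(S_0'/K) + (r + sigma^2/2)*T) / (sigma*sqrt(T)) = 0.12473314
d2 = d1 - sigma*sqrt(T) = -0.25710452
exp(-rT) = 0.95886978
N(-d1) = 0.45036741; N(-d2) = 0.60145096
P = K * exp(-rT) * N(-d2) - S_0' * N(-d1) = 55.8100 * 0.95886978 * 0.60145096 - 52.17903966 * 0.45036741 = 8.6866


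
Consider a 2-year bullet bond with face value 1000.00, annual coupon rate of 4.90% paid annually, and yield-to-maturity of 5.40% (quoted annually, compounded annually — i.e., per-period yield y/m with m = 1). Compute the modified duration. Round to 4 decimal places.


Answer: Modified duration = 1.8530

Derivation:
Coupon per period c = face * coupon_rate / m = 49.000000
Periods per year m = 1; per-period yield y/m = 0.054000
Number of cashflows N = 2
Cashflows (t years, CF_t, discount factor 1/(1+y/m)^(m*t), PV):
  t = 1.0000: CF_t = 49.000000, DF = 0.948767, PV = 46.489564
  t = 2.0000: CF_t = 1049.000000, DF = 0.900158, PV = 944.265813
Price P = sum_t PV_t = 990.755377
First compute Macaulay numerator sum_t t * PV_t:
  t * PV_t at t = 1.0000: 46.489564
  t * PV_t at t = 2.0000: 1888.531626
Macaulay duration D = 1935.021190 / 990.755377 = 1.953077
Modified duration = D / (1 + y/m) = 1.953077 / (1 + 0.054000) = 1.853014


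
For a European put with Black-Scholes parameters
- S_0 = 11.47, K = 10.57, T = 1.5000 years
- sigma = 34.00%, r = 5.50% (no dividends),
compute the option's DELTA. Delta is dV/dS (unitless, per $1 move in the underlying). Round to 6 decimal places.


Answer: Delta = -0.273400

Derivation:
d1 = 0.6025627846; d2 = 0.1861495284
phi(d1) = 0.3327115143; exp(-qT) = 1.0000000000; exp(-rT) = 0.9208114379
N(-d1) = 0.2733997920
Delta = -exp(-qT) * N(-d1) = -1.0000000000 * 0.2733997920 = -0.273400


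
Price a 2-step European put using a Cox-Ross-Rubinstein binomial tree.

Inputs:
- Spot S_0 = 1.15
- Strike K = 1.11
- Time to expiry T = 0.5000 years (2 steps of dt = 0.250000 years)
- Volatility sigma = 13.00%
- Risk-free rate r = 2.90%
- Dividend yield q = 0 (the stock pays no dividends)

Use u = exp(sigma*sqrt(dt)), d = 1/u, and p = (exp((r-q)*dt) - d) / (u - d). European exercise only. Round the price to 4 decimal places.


dt = T/N = 0.250000
u = exp(sigma*sqrt(dt)) = 1.067159; d = 1/u = 0.937067
p = (exp((r-q)*dt) - d) / (u - d) = 0.539688
Discount per step: exp(-r*dt) = 0.992776
Stock lattice S(k, i) with i counting down-moves:
  k=0: S(0,0) = 1.1500
  k=1: S(1,0) = 1.2272; S(1,1) = 1.0776
  k=2: S(2,0) = 1.3097; S(2,1) = 1.1500; S(2,2) = 1.0098
Terminal payoffs V(N, i) = max(K - S_T, 0):
  V(2,0) = 0.000000; V(2,1) = 0.000000; V(2,2) = 0.100190
Backward induction: V(k, i) = exp(-r*dt) * [p * V(k+1, i) + (1-p) * V(k+1, i+1)].
  V(1,0) = exp(-r*dt) * [p*0.000000 + (1-p)*0.000000] = 0.000000
  V(1,1) = exp(-r*dt) * [p*0.000000 + (1-p)*0.100190] = 0.045786
  V(0,0) = exp(-r*dt) * [p*0.000000 + (1-p)*0.045786] = 0.020923

Answer: Price = V(0,0) = 0.0209


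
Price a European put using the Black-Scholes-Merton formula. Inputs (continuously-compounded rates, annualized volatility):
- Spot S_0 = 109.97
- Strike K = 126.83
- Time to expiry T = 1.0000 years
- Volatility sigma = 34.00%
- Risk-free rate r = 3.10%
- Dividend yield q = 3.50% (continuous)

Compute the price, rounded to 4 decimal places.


d1 = (ln(S/K) + (r - q + 0.5*sigma^2) * T) / (sigma * sqrt(T)) = -0.26129413
d2 = d1 - sigma * sqrt(T) = -0.60129413
exp(-rT) = 0.96947557; exp(-qT) = 0.96560542
P = K * exp(-rT) * N(-d2) - S_0 * exp(-qT) * N(-d1)
N(-d1) = 0.60306716; N(-d2) = 0.72617795
P = 126.8300 * 0.96947557 * 0.72617795 - 109.9700 * 0.96560542 * 0.60306716 = 25.2515

Answer: Price = 25.2515


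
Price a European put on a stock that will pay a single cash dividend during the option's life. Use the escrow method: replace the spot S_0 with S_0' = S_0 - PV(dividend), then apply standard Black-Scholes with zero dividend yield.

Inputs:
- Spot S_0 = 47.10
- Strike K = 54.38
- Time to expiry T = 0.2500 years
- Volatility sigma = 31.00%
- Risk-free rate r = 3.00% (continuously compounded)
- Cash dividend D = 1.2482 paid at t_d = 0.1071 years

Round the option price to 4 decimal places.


PV(D) = D * exp(-r * t_d) = 1.2482 * 0.99679216 = 1.24419597
S_0' = S_0 - PV(D) = 47.1000 - 1.24419597 = 45.85580403
d1 = (ln(S_0'/K) + (r + sigma^2/2)*T) / (sigma*sqrt(T)) = -0.97407846
d2 = d1 - sigma*sqrt(T) = -1.12907846
exp(-rT) = 0.99252805
N(-d1) = 0.83499121; N(-d2) = 0.87056763
P = K * exp(-rT) * N(-d2) - S_0' * N(-d1) = 54.3800 * 0.99252805 * 0.87056763 - 45.85580403 * 0.83499121 = 8.6985

Answer: Price = 8.6985


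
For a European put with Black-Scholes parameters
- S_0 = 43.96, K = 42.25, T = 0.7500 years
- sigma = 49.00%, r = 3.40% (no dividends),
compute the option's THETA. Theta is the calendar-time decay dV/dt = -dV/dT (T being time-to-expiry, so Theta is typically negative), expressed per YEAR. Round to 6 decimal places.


d1 = 0.3657650062; d2 = -0.0585874416
phi(d1) = 0.3731291946; exp(-qT) = 1.0000000000; exp(-rT) = 0.9748223790
Theta = -S*exp(-qT)*phi(d1)*sigma/(2*sqrt(T)) + r*K*exp(-rT)*N(-d2) - q*S*exp(-qT)*N(-d1)
N(-d1) = 0.3572702171; N(-d2) = 0.5233596432; sqrt(T) = 0.8660254038
Term 1 = -43.9600 * 1.0000000000 * 0.3731291946 * 0.4900 / (2 * 0.8660254038) = -4.6403674004
Term 2 = 0.0340 * 42.2500 * 0.9748223790 * 0.5233596432 = 0.7328774377
Term 3 = 0 (no dividend yield, q = 0)
Theta = -4.6403674004 + (0.7328774377) + (0.0000000000) = -3.907490

Answer: Theta = -3.907490


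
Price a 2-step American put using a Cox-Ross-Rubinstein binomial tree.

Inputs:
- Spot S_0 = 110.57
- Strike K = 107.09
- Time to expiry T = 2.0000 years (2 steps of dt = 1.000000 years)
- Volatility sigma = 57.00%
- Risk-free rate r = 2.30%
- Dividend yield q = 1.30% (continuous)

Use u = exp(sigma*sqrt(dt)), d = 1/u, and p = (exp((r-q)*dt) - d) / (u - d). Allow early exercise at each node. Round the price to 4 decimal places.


dt = T/N = 1.000000
u = exp(sigma*sqrt(dt)) = 1.768267; d = 1/u = 0.565525
p = (exp((r-q)*dt) - d) / (u - d) = 0.369593
Discount per step: exp(-r*dt) = 0.977262
Stock lattice S(k, i) with i counting down-moves:
  k=0: S(0,0) = 110.5700
  k=1: S(1,0) = 195.5173; S(1,1) = 62.5301
  k=2: S(2,0) = 345.7268; S(2,1) = 110.5700; S(2,2) = 35.3624
Terminal payoffs V(N, i) = max(K - S_T, 0):
  V(2,0) = 0.000000; V(2,1) = 0.000000; V(2,2) = 71.727611
Backward induction: V(k, i) = exp(-r*dt) * [p * V(k+1, i) + (1-p) * V(k+1, i+1)]; then take max(V_cont, immediate exercise) for American.
  V(1,0) = exp(-r*dt) * [p*0.000000 + (1-p)*0.000000] = 0.000000; exercise = 0.000000; V(1,0) = max -> 0.000000
  V(1,1) = exp(-r*dt) * [p*0.000000 + (1-p)*71.727611] = 44.189461; exercise = 44.559852; V(1,1) = max -> 44.559852
  V(0,0) = exp(-r*dt) * [p*0.000000 + (1-p)*44.559852] = 27.452132; exercise = 0.000000; V(0,0) = max -> 27.452132

Answer: Price = V(0,0) = 27.4521


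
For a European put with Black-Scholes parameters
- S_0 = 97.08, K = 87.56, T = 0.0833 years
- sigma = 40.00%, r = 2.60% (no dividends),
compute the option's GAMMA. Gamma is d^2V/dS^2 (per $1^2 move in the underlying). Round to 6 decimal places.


Answer: Gamma = 0.022227

Derivation:
d1 = 0.9704968465; d2 = 0.8550498889
phi(d1) = 0.2491075376; exp(-qT) = 1.0000000000; exp(-rT) = 0.9978365437
Gamma = exp(-qT) * phi(d1) / (S * sigma * sqrt(T)) = 1.0000000000 * 0.2491075376 / (97.0800 * 0.4000 * 0.2886173938) = 0.022227


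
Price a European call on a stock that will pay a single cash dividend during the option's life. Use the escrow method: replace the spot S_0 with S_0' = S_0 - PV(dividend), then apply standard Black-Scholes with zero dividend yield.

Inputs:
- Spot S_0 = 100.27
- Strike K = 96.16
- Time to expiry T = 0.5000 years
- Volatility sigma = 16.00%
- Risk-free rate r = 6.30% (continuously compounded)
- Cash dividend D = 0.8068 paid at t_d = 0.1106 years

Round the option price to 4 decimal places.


Answer: Price = 8.1945

Derivation:
PV(D) = D * exp(-r * t_d) = 0.8068 * 0.99305642 = 0.80119792
S_0' = S_0 - PV(D) = 100.2700 - 0.80119792 = 99.46880208
d1 = (ln(S_0'/K) + (r + sigma^2/2)*T) / (sigma*sqrt(T)) = 0.63401472
d2 = d1 - sigma*sqrt(T) = 0.52087764
exp(-rT) = 0.96899096
N(d1) = 0.73696439; N(d2) = 0.69877399
C = S_0' * N(d1) - K * exp(-rT) * N(d2) = 99.46880208 * 0.73696439 - 96.1600 * 0.96899096 * 0.69877399 = 8.1945


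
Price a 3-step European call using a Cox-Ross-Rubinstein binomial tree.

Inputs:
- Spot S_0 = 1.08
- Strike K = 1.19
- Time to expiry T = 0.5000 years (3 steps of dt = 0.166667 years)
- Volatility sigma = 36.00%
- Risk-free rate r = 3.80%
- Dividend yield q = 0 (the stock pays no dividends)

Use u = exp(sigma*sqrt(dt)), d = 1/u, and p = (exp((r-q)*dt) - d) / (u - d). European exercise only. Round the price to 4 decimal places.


dt = T/N = 0.166667
u = exp(sigma*sqrt(dt)) = 1.158319; d = 1/u = 0.863320
p = (exp((r-q)*dt) - d) / (u - d) = 0.484861
Discount per step: exp(-r*dt) = 0.993687
Stock lattice S(k, i) with i counting down-moves:
  k=0: S(0,0) = 1.0800
  k=1: S(1,0) = 1.2510; S(1,1) = 0.9324
  k=2: S(2,0) = 1.4490; S(2,1) = 1.0800; S(2,2) = 0.8049
  k=3: S(3,0) = 1.6784; S(3,1) = 1.2510; S(3,2) = 0.9324; S(3,3) = 0.6949
Terminal payoffs V(N, i) = max(S_T - K, 0):
  V(3,0) = 0.488447; V(3,1) = 0.060984; V(3,2) = 0.000000; V(3,3) = 0.000000
Backward induction: V(k, i) = exp(-r*dt) * [p * V(k+1, i) + (1-p) * V(k+1, i+1)].
  V(2,0) = exp(-r*dt) * [p*0.488447 + (1-p)*0.060984] = 0.266551
  V(2,1) = exp(-r*dt) * [p*0.060984 + (1-p)*0.000000] = 0.029382
  V(2,2) = exp(-r*dt) * [p*0.000000 + (1-p)*0.000000] = 0.000000
  V(1,0) = exp(-r*dt) * [p*0.266551 + (1-p)*0.029382] = 0.143464
  V(1,1) = exp(-r*dt) * [p*0.029382 + (1-p)*0.000000] = 0.014156
  V(0,0) = exp(-r*dt) * [p*0.143464 + (1-p)*0.014156] = 0.076368

Answer: Price = V(0,0) = 0.0764


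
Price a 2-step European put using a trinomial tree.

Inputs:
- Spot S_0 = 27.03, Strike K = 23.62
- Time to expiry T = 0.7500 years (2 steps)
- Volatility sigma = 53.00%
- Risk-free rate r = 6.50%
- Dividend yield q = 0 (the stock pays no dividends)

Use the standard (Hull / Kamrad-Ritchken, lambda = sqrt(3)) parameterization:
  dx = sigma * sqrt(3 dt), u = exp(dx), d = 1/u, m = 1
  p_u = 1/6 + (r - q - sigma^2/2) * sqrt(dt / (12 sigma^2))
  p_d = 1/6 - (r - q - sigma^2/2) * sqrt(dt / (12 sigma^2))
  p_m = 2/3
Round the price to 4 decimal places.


dt = T/N = 0.375000; dx = sigma*sqrt(3*dt) = 0.562150
u = exp(dx) = 1.754440; d = 1/u = 0.569982
p_u = 0.141501, p_m = 0.666667, p_d = 0.191832
Discount per step: exp(-r*dt) = 0.975920
Stock lattice S(k, j) with j the centered position index:
  k=0: S(0,+0) = 27.0300
  k=1: S(1,-1) = 15.4066; S(1,+0) = 27.0300; S(1,+1) = 47.4225
  k=2: S(2,-2) = 8.7815; S(2,-1) = 15.4066; S(2,+0) = 27.0300; S(2,+1) = 47.4225; S(2,+2) = 83.2000
Terminal payoffs V(N, j) = max(K - S_T, 0):
  V(2,-2) = 14.838497; V(2,-1) = 8.213377; V(2,+0) = 0.000000; V(2,+1) = 0.000000; V(2,+2) = 0.000000
Backward induction: V(k, j) = exp(-r*dt) * [p_u * V(k+1, j+1) + p_m * V(k+1, j) + p_d * V(k+1, j-1)]
  V(1,-1) = exp(-r*dt) * [p_u*0.000000 + p_m*8.213377 + p_d*14.838497] = 8.121690
  V(1,+0) = exp(-r*dt) * [p_u*0.000000 + p_m*0.000000 + p_d*8.213377] = 1.537651
  V(1,+1) = exp(-r*dt) * [p_u*0.000000 + p_m*0.000000 + p_d*0.000000] = 0.000000
  V(0,+0) = exp(-r*dt) * [p_u*0.000000 + p_m*1.537651 + p_d*8.121690] = 2.520901

Answer: Price = V(0,0) = 2.5209


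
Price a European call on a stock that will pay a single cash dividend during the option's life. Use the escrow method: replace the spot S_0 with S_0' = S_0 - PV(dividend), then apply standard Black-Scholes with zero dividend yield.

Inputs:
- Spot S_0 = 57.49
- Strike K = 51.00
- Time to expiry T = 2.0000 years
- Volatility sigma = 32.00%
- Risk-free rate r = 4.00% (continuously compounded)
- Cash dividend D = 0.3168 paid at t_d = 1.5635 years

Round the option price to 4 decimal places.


PV(D) = D * exp(-r * t_d) = 0.3168 * 0.93937549 = 0.29759415
S_0' = S_0 - PV(D) = 57.4900 - 0.29759415 = 57.19240585
d1 = (ln(S_0'/K) + (r + sigma^2/2)*T) / (sigma*sqrt(T)) = 0.65627352
d2 = d1 - sigma*sqrt(T) = 0.20372518
exp(-rT) = 0.92311635
N(d1) = 0.74417592; N(d2) = 0.58071587
C = S_0' * N(d1) - K * exp(-rT) * N(d2) = 57.19240585 * 0.74417592 - 51.0000 * 0.92311635 * 0.58071587 = 15.2217

Answer: Price = 15.2217


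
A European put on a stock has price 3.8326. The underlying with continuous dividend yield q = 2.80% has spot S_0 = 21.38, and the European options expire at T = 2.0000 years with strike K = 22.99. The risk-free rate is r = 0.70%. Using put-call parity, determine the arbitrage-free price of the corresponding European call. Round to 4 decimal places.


Put-call parity: C - P = S_0 * exp(-qT) - K * exp(-rT).
S_0 * exp(-qT) = 21.3800 * 0.94553914 = 20.21562673
K * exp(-rT) = 22.9900 * 0.98609754 = 22.67038254
C = P + S*exp(-qT) - K*exp(-rT)
C = 3.8326 + 20.21562673 - 22.67038254 = 1.3778

Answer: Call price = 1.3778


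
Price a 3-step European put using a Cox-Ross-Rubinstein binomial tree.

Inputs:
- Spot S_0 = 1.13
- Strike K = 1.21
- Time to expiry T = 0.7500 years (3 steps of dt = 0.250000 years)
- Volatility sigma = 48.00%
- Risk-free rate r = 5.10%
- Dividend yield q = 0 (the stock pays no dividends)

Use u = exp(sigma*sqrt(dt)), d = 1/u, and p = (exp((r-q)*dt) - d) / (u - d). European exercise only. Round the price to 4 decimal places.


Answer: Price = V(0,0) = 0.2194

Derivation:
dt = T/N = 0.250000
u = exp(sigma*sqrt(dt)) = 1.271249; d = 1/u = 0.786628
p = (exp((r-q)*dt) - d) / (u - d) = 0.466764
Discount per step: exp(-r*dt) = 0.987331
Stock lattice S(k, i) with i counting down-moves:
  k=0: S(0,0) = 1.1300
  k=1: S(1,0) = 1.4365; S(1,1) = 0.8889
  k=2: S(2,0) = 1.8262; S(2,1) = 1.1300; S(2,2) = 0.6992
  k=3: S(3,0) = 2.3215; S(3,1) = 1.4365; S(3,2) = 0.8889; S(3,3) = 0.5500
Terminal payoffs V(N, i) = max(K - S_T, 0):
  V(3,0) = 0.000000; V(3,1) = 0.000000; V(3,2) = 0.321111; V(3,3) = 0.659970
Backward induction: V(k, i) = exp(-r*dt) * [p * V(k+1, i) + (1-p) * V(k+1, i+1)].
  V(2,0) = exp(-r*dt) * [p*0.000000 + (1-p)*0.000000] = 0.000000
  V(2,1) = exp(-r*dt) * [p*0.000000 + (1-p)*0.321111] = 0.169058
  V(2,2) = exp(-r*dt) * [p*0.321111 + (1-p)*0.659970] = 0.495445
  V(1,0) = exp(-r*dt) * [p*0.000000 + (1-p)*0.169058] = 0.089006
  V(1,1) = exp(-r*dt) * [p*0.169058 + (1-p)*0.495445] = 0.338753
  V(0,0) = exp(-r*dt) * [p*0.089006 + (1-p)*0.338753] = 0.219365


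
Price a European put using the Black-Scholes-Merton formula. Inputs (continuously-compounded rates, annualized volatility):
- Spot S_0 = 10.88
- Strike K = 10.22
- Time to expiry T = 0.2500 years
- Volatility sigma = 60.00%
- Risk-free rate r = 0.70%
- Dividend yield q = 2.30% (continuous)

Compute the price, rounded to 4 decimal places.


d1 = (ln(S/K) + (r - q + 0.5*sigma^2) * T) / (sigma * sqrt(T)) = 0.34526552
d2 = d1 - sigma * sqrt(T) = 0.04526552
exp(-rT) = 0.99825153; exp(-qT) = 0.99426650
P = K * exp(-rT) * N(-d2) - S_0 * exp(-qT) * N(-d1)
N(-d1) = 0.36494738; N(-d2) = 0.48194783
P = 10.2200 * 0.99825153 * 0.48194783 - 10.8800 * 0.99426650 * 0.36494738 = 0.9690

Answer: Price = 0.9690


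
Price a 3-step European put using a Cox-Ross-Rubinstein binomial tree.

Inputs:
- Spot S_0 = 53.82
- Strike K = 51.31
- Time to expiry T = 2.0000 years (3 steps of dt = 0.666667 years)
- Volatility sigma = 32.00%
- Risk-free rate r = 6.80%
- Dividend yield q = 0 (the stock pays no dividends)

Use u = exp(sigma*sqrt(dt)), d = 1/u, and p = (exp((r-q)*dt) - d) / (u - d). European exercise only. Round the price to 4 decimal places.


dt = T/N = 0.666667
u = exp(sigma*sqrt(dt)) = 1.298590; d = 1/u = 0.770066
p = (exp((r-q)*dt) - d) / (u - d) = 0.522797
Discount per step: exp(-r*dt) = 0.955679
Stock lattice S(k, i) with i counting down-moves:
  k=0: S(0,0) = 53.8200
  k=1: S(1,0) = 69.8901; S(1,1) = 41.4450
  k=2: S(2,0) = 90.7586; S(2,1) = 53.8200; S(2,2) = 31.9154
  k=3: S(3,0) = 117.8582; S(3,1) = 69.8901; S(3,2) = 41.4450; S(3,3) = 24.5769
Terminal payoffs V(N, i) = max(K - S_T, 0):
  V(3,0) = 0.000000; V(3,1) = 0.000000; V(3,2) = 9.865042; V(3,3) = 26.733064
Backward induction: V(k, i) = exp(-r*dt) * [p * V(k+1, i) + (1-p) * V(k+1, i+1)].
  V(2,0) = exp(-r*dt) * [p*0.000000 + (1-p)*0.000000] = 0.000000
  V(2,1) = exp(-r*dt) * [p*0.000000 + (1-p)*9.865042] = 4.498982
  V(2,2) = exp(-r*dt) * [p*9.865042 + (1-p)*26.733064] = 17.120525
  V(1,0) = exp(-r*dt) * [p*0.000000 + (1-p)*4.498982] = 2.051775
  V(1,1) = exp(-r*dt) * [p*4.498982 + (1-p)*17.120525] = 10.055675
  V(0,0) = exp(-r*dt) * [p*2.051775 + (1-p)*10.055675] = 5.611041

Answer: Price = V(0,0) = 5.6110


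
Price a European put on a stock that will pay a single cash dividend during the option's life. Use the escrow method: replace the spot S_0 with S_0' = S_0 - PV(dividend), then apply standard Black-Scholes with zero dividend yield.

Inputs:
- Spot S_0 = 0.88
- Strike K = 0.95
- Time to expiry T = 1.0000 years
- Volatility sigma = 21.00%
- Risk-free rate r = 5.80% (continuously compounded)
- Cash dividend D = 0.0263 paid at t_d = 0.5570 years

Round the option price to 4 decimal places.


PV(D) = D * exp(-r * t_d) = 0.0263 * 0.96821026 = 0.02546393
S_0' = S_0 - PV(D) = 0.8800 - 0.02546393 = 0.85453607
d1 = (ln(S_0'/K) + (r + sigma^2/2)*T) / (sigma*sqrt(T)) = -0.12311081
d2 = d1 - sigma*sqrt(T) = -0.33311081
exp(-rT) = 0.94364995
N(-d1) = 0.54899033; N(-d2) = 0.63047468
P = K * exp(-rT) * N(-d2) - S_0' * N(-d1) = 0.9500 * 0.94364995 * 0.63047468 - 0.85453607 * 0.54899033 = 0.0961

Answer: Price = 0.0961


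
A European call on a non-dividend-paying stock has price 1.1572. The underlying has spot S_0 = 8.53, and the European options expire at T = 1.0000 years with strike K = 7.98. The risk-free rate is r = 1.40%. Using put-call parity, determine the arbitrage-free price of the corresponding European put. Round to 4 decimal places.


Answer: Put price = 0.4963

Derivation:
Put-call parity: C - P = S_0 * exp(-qT) - K * exp(-rT).
S_0 * exp(-qT) = 8.5300 * 1.00000000 = 8.53000000
K * exp(-rT) = 7.9800 * 0.98609754 = 7.86905840
P = C - S*exp(-qT) + K*exp(-rT)
P = 1.1572 - 8.53000000 + 7.86905840 = 0.4963


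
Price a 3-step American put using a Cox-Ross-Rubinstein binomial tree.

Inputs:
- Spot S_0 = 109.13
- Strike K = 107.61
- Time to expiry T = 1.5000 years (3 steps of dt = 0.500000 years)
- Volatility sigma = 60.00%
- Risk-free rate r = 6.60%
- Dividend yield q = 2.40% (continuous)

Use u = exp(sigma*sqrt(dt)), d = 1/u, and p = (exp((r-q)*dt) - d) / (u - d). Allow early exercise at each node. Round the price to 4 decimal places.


Answer: Price = V(0,0) = 28.4628

Derivation:
dt = T/N = 0.500000
u = exp(sigma*sqrt(dt)) = 1.528465; d = 1/u = 0.654251
p = (exp((r-q)*dt) - d) / (u - d) = 0.419772
Discount per step: exp(-r*dt) = 0.967539
Stock lattice S(k, i) with i counting down-moves:
  k=0: S(0,0) = 109.1300
  k=1: S(1,0) = 166.8014; S(1,1) = 71.3984
  k=2: S(2,0) = 254.9501; S(2,1) = 109.1300; S(2,2) = 46.7125
  k=3: S(3,0) = 389.6824; S(3,1) = 166.8014; S(3,2) = 71.3984; S(3,3) = 30.5617
Terminal payoffs V(N, i) = max(K - S_T, 0):
  V(3,0) = 0.000000; V(3,1) = 0.000000; V(3,2) = 36.211578; V(3,3) = 77.048299
Backward induction: V(k, i) = exp(-r*dt) * [p * V(k+1, i) + (1-p) * V(k+1, i+1)]; then take max(V_cont, immediate exercise) for American.
  V(2,0) = exp(-r*dt) * [p*0.000000 + (1-p)*0.000000] = 0.000000; exercise = 0.000000; V(2,0) = max -> 0.000000
  V(2,1) = exp(-r*dt) * [p*0.000000 + (1-p)*36.211578] = 20.328910; exercise = 0.000000; V(2,1) = max -> 20.328910
  V(2,2) = exp(-r*dt) * [p*36.211578 + (1-p)*77.048299] = 57.961529; exercise = 60.897505; V(2,2) = max -> 60.897505
  V(1,0) = exp(-r*dt) * [p*0.000000 + (1-p)*20.328910] = 11.412499; exercise = 0.000000; V(1,0) = max -> 11.412499
  V(1,1) = exp(-r*dt) * [p*20.328910 + (1-p)*60.897505] = 42.443911; exercise = 36.211578; V(1,1) = max -> 42.443911
  V(0,0) = exp(-r*dt) * [p*11.412499 + (1-p)*42.443911] = 28.462837; exercise = 0.000000; V(0,0) = max -> 28.462837


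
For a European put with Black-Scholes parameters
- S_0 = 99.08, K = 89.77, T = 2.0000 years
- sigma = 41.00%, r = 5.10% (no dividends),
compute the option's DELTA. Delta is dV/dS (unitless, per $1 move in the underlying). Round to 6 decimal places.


Answer: Delta = -0.262385

Derivation:
d1 = 0.6360110935; d2 = 0.0561835329
phi(d1) = 0.3258905831; exp(-qT) = 1.0000000000; exp(-rT) = 0.9030295517
N(-d1) = 0.2623845957
Delta = -exp(-qT) * N(-d1) = -1.0000000000 * 0.2623845957 = -0.262385


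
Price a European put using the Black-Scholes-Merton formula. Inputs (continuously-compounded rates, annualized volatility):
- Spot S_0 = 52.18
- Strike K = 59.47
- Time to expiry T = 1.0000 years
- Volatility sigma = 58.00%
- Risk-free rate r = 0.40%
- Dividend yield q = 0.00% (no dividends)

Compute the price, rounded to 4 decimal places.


d1 = (ln(S/K) + (r - q + 0.5*sigma^2) * T) / (sigma * sqrt(T)) = 0.07142637
d2 = d1 - sigma * sqrt(T) = -0.50857363
exp(-rT) = 0.99600799; exp(-qT) = 1.00000000
P = K * exp(-rT) * N(-d2) - S_0 * exp(-qT) * N(-d1)
N(-d1) = 0.47152921; N(-d2) = 0.69447444
P = 59.4700 * 0.99600799 * 0.69447444 - 52.1800 * 1.00000000 * 0.47152921 = 16.5311

Answer: Price = 16.5311


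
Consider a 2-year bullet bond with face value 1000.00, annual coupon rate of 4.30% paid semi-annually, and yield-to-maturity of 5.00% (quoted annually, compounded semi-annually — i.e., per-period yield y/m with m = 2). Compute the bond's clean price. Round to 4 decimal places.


Coupon per period c = face * coupon_rate / m = 21.500000
Periods per year m = 2; per-period yield y/m = 0.025000
Number of cashflows N = 4
Cashflows (t years, CF_t, discount factor 1/(1+y/m)^(m*t), PV):
  t = 0.5000: CF_t = 21.500000, DF = 0.975610, PV = 20.975610
  t = 1.0000: CF_t = 21.500000, DF = 0.951814, PV = 20.464010
  t = 1.5000: CF_t = 21.500000, DF = 0.928599, PV = 19.964887
  t = 2.0000: CF_t = 1021.500000, DF = 0.905951, PV = 925.428584
Price P = sum_t PV_t = 986.833090

Answer: Price = 986.8331


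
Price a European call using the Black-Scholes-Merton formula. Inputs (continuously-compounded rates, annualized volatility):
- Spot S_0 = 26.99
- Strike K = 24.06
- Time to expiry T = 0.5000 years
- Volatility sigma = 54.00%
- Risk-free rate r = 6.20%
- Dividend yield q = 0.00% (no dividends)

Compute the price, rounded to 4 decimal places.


d1 = (ln(S/K) + (r - q + 0.5*sigma^2) * T) / (sigma * sqrt(T)) = 0.57305954
d2 = d1 - sigma * sqrt(T) = 0.19122188
exp(-rT) = 0.96947557; exp(-qT) = 1.00000000
C = S_0 * exp(-qT) * N(d1) - K * exp(-rT) * N(d2)
N(d1) = 0.71669781; N(d2) = 0.57582412
C = 26.9900 * 1.00000000 * 0.71669781 - 24.0600 * 0.96947557 * 0.57582412 = 5.9122

Answer: Price = 5.9122


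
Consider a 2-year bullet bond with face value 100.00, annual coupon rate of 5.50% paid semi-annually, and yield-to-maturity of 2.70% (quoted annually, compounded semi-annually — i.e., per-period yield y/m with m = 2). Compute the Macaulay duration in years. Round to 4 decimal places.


Coupon per period c = face * coupon_rate / m = 2.750000
Periods per year m = 2; per-period yield y/m = 0.013500
Number of cashflows N = 4
Cashflows (t years, CF_t, discount factor 1/(1+y/m)^(m*t), PV):
  t = 0.5000: CF_t = 2.750000, DF = 0.986680, PV = 2.713370
  t = 1.0000: CF_t = 2.750000, DF = 0.973537, PV = 2.677227
  t = 1.5000: CF_t = 2.750000, DF = 0.960569, PV = 2.641566
  t = 2.0000: CF_t = 102.750000, DF = 0.947774, PV = 97.383823
Price P = sum_t PV_t = 105.415985
Macaulay numerator sum_t t * PV_t:
  t * PV_t at t = 0.5000: 1.356685
  t * PV_t at t = 1.0000: 2.677227
  t * PV_t at t = 1.5000: 3.962349
  t * PV_t at t = 2.0000: 194.767645
Macaulay duration D = (sum_t t * PV_t) / P = 202.763906 / 105.415985 = 1.923465

Answer: Macaulay duration = 1.9235 years
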